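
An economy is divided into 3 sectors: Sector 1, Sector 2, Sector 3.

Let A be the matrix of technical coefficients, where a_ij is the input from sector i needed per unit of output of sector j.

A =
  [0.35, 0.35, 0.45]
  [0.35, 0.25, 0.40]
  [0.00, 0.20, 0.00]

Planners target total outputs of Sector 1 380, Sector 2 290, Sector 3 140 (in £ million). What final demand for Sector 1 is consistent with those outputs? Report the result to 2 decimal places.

I − A =
  [   0.65    -0.35    -0.45]
  [  -0.35     0.75    -0.40]
  [   0.00    -0.20     1.00]
d = (I − A) x:
  d_1 = (+0.65)·380 + (-0.35)·290 + (-0.45)·140 = 82.50
  d_2 = (-0.35)·380 + (+0.75)·290 + (-0.40)·140 = 28.50
  d_3 = (+0.00)·380 + (-0.20)·290 + (+1.00)·140 = 82.00

d_1 = 82.50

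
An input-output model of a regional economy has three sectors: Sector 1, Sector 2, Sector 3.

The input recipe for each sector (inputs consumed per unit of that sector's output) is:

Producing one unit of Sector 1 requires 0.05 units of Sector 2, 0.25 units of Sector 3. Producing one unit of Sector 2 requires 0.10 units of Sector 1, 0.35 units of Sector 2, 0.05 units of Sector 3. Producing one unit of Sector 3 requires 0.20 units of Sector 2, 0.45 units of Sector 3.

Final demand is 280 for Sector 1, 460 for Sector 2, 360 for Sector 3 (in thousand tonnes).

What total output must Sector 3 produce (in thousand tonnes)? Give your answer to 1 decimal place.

I − A =
  [   1.00    -0.10     0.00]
  [  -0.05     0.65    -0.20]
  [  -0.25    -0.05     0.55]
Cofactors of I−A, C_ij = (−1)^(i+j)·(minor ij) (rows/columns in the sector order above):
  C_11 = (0.65)(0.55) − (-0.20)(-0.05) = 0.3475
  C_12 = −[(-0.05)(0.55) − (-0.20)(-0.25)] = 0.0775
  C_13 = (-0.05)(-0.05) − (0.65)(-0.25) = 0.1650
  C_21 = −[(-0.10)(0.55) − (0.00)(-0.05)] = 0.0550
  C_22 = (1.00)(0.55) − (0.00)(-0.25) = 0.5500
  C_23 = −[(1.00)(-0.05) − (-0.10)(-0.25)] = 0.0750
  C_31 = (-0.10)(-0.20) − (0.00)(0.65) = 0.0200
  C_32 = −[(1.00)(-0.20) − (0.00)(-0.05)] = 0.2000
  C_33 = (1.00)(0.65) − (-0.10)(-0.05) = 0.6450
det(I−A) = Σ_j (I−A)_1j·C_1j = (1.00)(0.3475) + (-0.10)(0.0775) + (0.00)(0.1650) = 0.33975
adj(I−A) = Cᵀ =
  [ 0.3475   0.0550   0.0200]
  [ 0.0775   0.5500   0.2000]
  [ 0.1650   0.0750   0.6450]
(I − A)⁻¹ = adj(I−A) / det(I−A) ≈
  [   1.0228     0.1619     0.0589]
  [   0.2281     1.6188     0.5887]
  [   0.4857     0.2208     1.8985]
x = (I − A)⁻¹ d = adj(I−A)·d / det(I−A), with det(I−A) = 0.33975:
  x_1 = (0.3475·280 + 0.0550·460 + 0.0200·360) / 0.33975 = 129.80 / 0.33975 ≈ 382.0
  x_2 = (0.0775·280 + 0.5500·460 + 0.2000·360) / 0.33975 = 346.70 / 0.33975 ≈ 1020.5
  x_3 = (0.1650·280 + 0.0750·460 + 0.6450·360) / 0.33975 = 312.90 / 0.33975 ≈ 921.0

x_3 = 921.0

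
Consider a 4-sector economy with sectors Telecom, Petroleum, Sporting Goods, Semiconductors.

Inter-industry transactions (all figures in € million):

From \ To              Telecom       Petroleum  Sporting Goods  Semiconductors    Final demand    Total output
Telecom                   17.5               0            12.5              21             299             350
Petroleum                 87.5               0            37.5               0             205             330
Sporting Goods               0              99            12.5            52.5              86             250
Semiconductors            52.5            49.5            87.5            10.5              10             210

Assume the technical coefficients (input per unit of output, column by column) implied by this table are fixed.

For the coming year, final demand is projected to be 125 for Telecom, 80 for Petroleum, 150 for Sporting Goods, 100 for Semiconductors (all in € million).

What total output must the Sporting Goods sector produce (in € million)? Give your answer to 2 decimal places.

Technical coefficients a_ij = z_ij / X_j:
  a_11 = 17.5/350 = 0.05, a_21 = 87.5/350 = 0.25, a_31 = 0/350 = 0.00, a_41 = 52.5/350 = 0.15
  a_12 = 0/330 = 0.00, a_22 = 0/330 = 0.00, a_32 = 99/330 = 0.30, a_42 = 49.5/330 = 0.15
  a_13 = 12.5/250 = 0.05, a_23 = 37.5/250 = 0.15, a_33 = 12.5/250 = 0.05, a_43 = 87.5/250 = 0.35
  a_14 = 21/210 = 0.10, a_24 = 0/210 = 0.00, a_34 = 52.5/210 = 0.25, a_44 = 10.5/210 = 0.05
I − A =
  [   0.95     0.00    -0.05    -0.10]
  [  -0.25     1.00    -0.15     0.00]
  [   0.00    -0.30     0.95    -0.25]
  [  -0.15    -0.15    -0.35     0.95]
Compute the cofactors C_ij = (−1)^(i+j)·(3×3 minor ij) of I−A; the adjugate is their transpose:
adj(I−A) = Cᵀ =
  [ 0.766625   0.040875   0.084750   0.103000]
  [ 0.209375   0.758125   0.153750   0.062500]
  [ 0.118125   0.301875   0.883750   0.245000]
  [ 0.197625   0.237375   0.363250   0.856000]
det(I−A) = Σ_j (I−A)_1j·C_1j = (0.95)(0.766625) + (0.00)(0.209375) + (-0.05)(0.118125) + (-0.10)(0.197625) = 0.702625
(I − A)⁻¹ = adj(I−A) / det(I−A) ≈
  [   1.0911     0.0582     0.1206     0.1466]
  [   0.2980     1.0790     0.2188     0.0890]
  [   0.1681     0.4296     1.2578     0.3487]
  [   0.2813     0.3378     0.5170     1.2183]
x = (I − A)⁻¹ d = adj(I−A)·d / det(I−A), with det(I−A) = 0.702625:
  x_1 = (0.766625·125 + 0.040875·80 + 0.084750·150 + 0.103000·100) / 0.702625 = 122.110625 / 0.702625 ≈ 173.79
  x_2 = (0.209375·125 + 0.758125·80 + 0.153750·150 + 0.062500·100) / 0.702625 = 116.134375 / 0.702625 ≈ 165.29
  x_3 = (0.118125·125 + 0.301875·80 + 0.883750·150 + 0.245000·100) / 0.702625 = 195.978125 / 0.702625 ≈ 278.92
  x_4 = (0.197625·125 + 0.237375·80 + 0.363250·150 + 0.856000·100) / 0.702625 = 183.780625 / 0.702625 ≈ 261.56

x_3 = 278.92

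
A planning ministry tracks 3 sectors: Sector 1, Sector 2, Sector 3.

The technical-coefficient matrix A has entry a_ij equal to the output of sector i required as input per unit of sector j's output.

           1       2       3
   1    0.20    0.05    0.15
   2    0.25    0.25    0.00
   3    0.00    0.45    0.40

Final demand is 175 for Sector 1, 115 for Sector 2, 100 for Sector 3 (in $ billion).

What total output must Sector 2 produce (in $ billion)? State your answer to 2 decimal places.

x_2 = 253.85

I − A =
  [   0.80    -0.05    -0.15]
  [  -0.25     0.75     0.00]
  [   0.00    -0.45     0.60]
Cofactors of I−A, C_ij = (−1)^(i+j)·(minor ij) (rows/columns in the sector order above):
  C_11 = (0.75)(0.60) − (0.00)(-0.45) = 0.4500
  C_12 = −[(-0.25)(0.60) − (0.00)(0.00)] = 0.1500
  C_13 = (-0.25)(-0.45) − (0.75)(0.00) = 0.1125
  C_21 = −[(-0.05)(0.60) − (-0.15)(-0.45)] = 0.0975
  C_22 = (0.80)(0.60) − (-0.15)(0.00) = 0.4800
  C_23 = −[(0.80)(-0.45) − (-0.05)(0.00)] = 0.3600
  C_31 = (-0.05)(0.00) − (-0.15)(0.75) = 0.1125
  C_32 = −[(0.80)(0.00) − (-0.15)(-0.25)] = 0.0375
  C_33 = (0.80)(0.75) − (-0.05)(-0.25) = 0.5875
det(I−A) = Σ_j (I−A)_1j·C_1j = (0.80)(0.4500) + (-0.05)(0.1500) + (-0.15)(0.1125) = 0.335625
adj(I−A) = Cᵀ =
  [ 0.4500   0.0975   0.1125]
  [ 0.1500   0.4800   0.0375]
  [ 0.1125   0.3600   0.5875]
(I − A)⁻¹ = adj(I−A) / det(I−A) ≈
  [   1.3408     0.2905     0.3352]
  [   0.4469     1.4302     0.1117]
  [   0.3352     1.0726     1.7505]
x = (I − A)⁻¹ d = adj(I−A)·d / det(I−A), with det(I−A) = 0.335625:
  x_1 = (0.4500·175 + 0.0975·115 + 0.1125·100) / 0.335625 = 101.2125 / 0.335625 ≈ 301.56
  x_2 = (0.1500·175 + 0.4800·115 + 0.0375·100) / 0.335625 = 85.20 / 0.335625 ≈ 253.85
  x_3 = (0.1125·175 + 0.3600·115 + 0.5875·100) / 0.335625 = 119.8375 / 0.335625 ≈ 357.06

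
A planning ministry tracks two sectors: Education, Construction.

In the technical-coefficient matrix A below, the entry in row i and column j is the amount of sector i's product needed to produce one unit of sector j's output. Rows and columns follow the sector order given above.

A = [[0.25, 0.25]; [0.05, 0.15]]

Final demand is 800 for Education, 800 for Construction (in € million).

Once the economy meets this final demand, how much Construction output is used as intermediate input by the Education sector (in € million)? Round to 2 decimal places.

z_CE = 70.40

I − A =
  [   0.75    -0.25]
  [  -0.05     0.85]
det(I−A) = (0.75)(0.85) − (-0.25)(-0.05) = 0.6250
adj(I−A) = [[0.85, 0.25], [0.05, 0.75]]
(I − A)⁻¹ = adj(I−A) / det(I−A) ≈
  [   1.3600     0.4000]
  [   0.0800     1.2000]
First solve x = (I − A)⁻¹ d = adj(I−A)·d / det(I−A); in particular x_E = (0.85·800 + 0.25·800) / 0.6250 = 880.00 / 0.6250 = 1408.0000.
Intermediate flow from C to E: z_CE = a_CE · x_E = 0.05 × 880.00 / 0.6250 = 44.00 / 0.6250 = 70.40.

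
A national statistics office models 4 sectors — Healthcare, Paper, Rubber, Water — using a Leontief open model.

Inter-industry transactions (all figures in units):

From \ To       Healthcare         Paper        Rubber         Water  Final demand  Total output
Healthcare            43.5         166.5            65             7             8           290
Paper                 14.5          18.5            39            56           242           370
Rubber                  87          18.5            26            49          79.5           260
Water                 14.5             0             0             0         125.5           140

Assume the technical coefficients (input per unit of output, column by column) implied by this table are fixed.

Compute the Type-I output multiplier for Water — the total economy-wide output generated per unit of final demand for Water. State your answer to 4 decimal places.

m_4 = 2.7250

Technical coefficients a_ij = z_ij / X_j:
  a_11 = 43.5/290 = 0.15, a_21 = 14.5/290 = 0.05, a_31 = 87/290 = 0.30, a_41 = 14.5/290 = 0.05
  a_12 = 166.5/370 = 0.45, a_22 = 18.5/370 = 0.05, a_32 = 18.5/370 = 0.05, a_42 = 0/370 = 0.00
  a_13 = 65/260 = 0.25, a_23 = 39/260 = 0.15, a_33 = 26/260 = 0.10, a_43 = 0/260 = 0.00
  a_14 = 7/140 = 0.05, a_24 = 56/140 = 0.40, a_34 = 49/140 = 0.35, a_44 = 0/140 = 0.00
I − A =
  [   0.85    -0.45    -0.25    -0.05]
  [  -0.05     0.95    -0.15    -0.40]
  [  -0.30    -0.05     0.90    -0.35]
  [  -0.05     0.00     0.00     1.00]
Compute the cofactors C_ij = (−1)^(i+j)·(3×3 minor ij) of I−A; the adjugate is their transpose:
adj(I−A) = Cᵀ =
  [ 0.847500   0.417500   0.305000   0.316125]
  [ 0.110625   0.683375   0.144625   0.329500]
  [ 0.305125   0.185250   0.773625   0.360125]
  [ 0.042375   0.020875   0.015250   0.608000]
det(I−A) = Σ_j (I−A)_1j·C_1j = (0.85)(0.847500) + (-0.45)(0.110625) + (-0.25)(0.305125) + (-0.05)(0.042375) = 0.59219375
(I − A)⁻¹ = adj(I−A) / det(I−A) ≈
  [   1.43112     0.70501     0.51503     0.53382]
  [   0.18681     1.15397     0.24422     0.55641]
  [   0.51525     0.31282     1.30637     0.60812]
  [   0.07156     0.03525     0.02575     1.02669]
The output multiplier for sector j is the column-j sum of the Leontief inverse (I − A)⁻¹ = adj(I−A) / det(I−A).
Column 4 of adj(I−A): (0.316125, 0.329500, 0.360125, 0.608000); det(I−A) = 0.59219375.
m_4 = (0.316125 + 0.329500 + 0.360125 + 0.608000) / 0.59219375 = 1.61375 / 0.59219375 ≈ 2.7250.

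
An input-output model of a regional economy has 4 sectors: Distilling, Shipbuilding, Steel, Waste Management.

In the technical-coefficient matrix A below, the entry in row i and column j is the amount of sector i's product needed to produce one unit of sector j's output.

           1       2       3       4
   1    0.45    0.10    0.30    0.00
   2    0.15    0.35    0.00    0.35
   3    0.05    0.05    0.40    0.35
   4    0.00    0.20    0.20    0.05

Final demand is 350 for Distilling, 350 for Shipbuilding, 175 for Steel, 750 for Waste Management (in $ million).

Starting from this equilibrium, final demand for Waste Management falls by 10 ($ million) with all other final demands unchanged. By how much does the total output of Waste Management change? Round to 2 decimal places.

Δx_4 = -14.62

I − A =
  [   0.55    -0.10    -0.30     0.00]
  [  -0.15     0.65     0.00    -0.35]
  [  -0.05    -0.05     0.60    -0.35]
  [   0.00    -0.20    -0.20     0.95]
Compute the cofactors C_ij = (−1)^(i+j)·(3×3 minor ij) of I−A; the adjugate is their transpose:
adj(I−A) = Cᵀ =
  [ 0.279500   0.085250   0.171250   0.094500]
  [ 0.078500   0.260750   0.081250   0.126000]
  [ 0.045000   0.069375   0.286875   0.131250]
  [ 0.026000   0.069500   0.077500   0.193500]
det(I−A) = Σ_j (I−A)_1j·C_1j = (0.55)(0.279500) + (-0.10)(0.078500) + (-0.30)(0.045000) + (0.00)(0.026000) = 0.132375
(I − A)⁻¹ = adj(I−A) / det(I−A) ≈
  [   2.1114     0.6440     1.2937     0.7139]
  [   0.5930     1.9698     0.6138     0.9518]
  [   0.3399     0.5241     2.1671     0.9915]
  [   0.1964     0.5250     0.5855     1.4618]
Δx = (I − A)⁻¹ Δd with Δd having -10 in the Waste Management component and 0 elsewhere.
So Δx_4 = L_44 · (-10), where L_44 = adj(I−A)_44 / det(I−A) = 0.193500 / 0.132375.
Δx_4 = 0.193500 × (-10) / 0.132375 = -1.935 / 0.132375 ≈ -14.62.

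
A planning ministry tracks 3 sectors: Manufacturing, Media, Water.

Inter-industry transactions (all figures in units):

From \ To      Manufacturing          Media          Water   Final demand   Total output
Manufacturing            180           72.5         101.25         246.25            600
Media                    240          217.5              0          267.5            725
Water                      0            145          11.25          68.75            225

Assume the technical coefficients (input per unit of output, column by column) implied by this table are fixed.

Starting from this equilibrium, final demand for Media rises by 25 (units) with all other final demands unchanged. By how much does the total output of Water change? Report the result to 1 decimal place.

Δx_3 = 8.9

Technical coefficients a_ij = z_ij / X_j:
  a_11 = 180/600 = 0.30, a_21 = 240/600 = 0.40, a_31 = 0/600 = 0.00
  a_12 = 72.5/725 = 0.10, a_22 = 217.5/725 = 0.30, a_32 = 145/725 = 0.20
  a_13 = 101.25/225 = 0.45, a_23 = 0/225 = 0.00, a_33 = 11.25/225 = 0.05
I − A =
  [   0.70    -0.10    -0.45]
  [  -0.40     0.70     0.00]
  [   0.00    -0.20     0.95]
Cofactors of I−A, C_ij = (−1)^(i+j)·(minor ij) (rows/columns in the sector order above):
  C_11 = (0.70)(0.95) − (0.00)(-0.20) = 0.6650
  C_12 = −[(-0.40)(0.95) − (0.00)(0.00)] = 0.3800
  C_13 = (-0.40)(-0.20) − (0.70)(0.00) = 0.0800
  C_21 = −[(-0.10)(0.95) − (-0.45)(-0.20)] = 0.1850
  C_22 = (0.70)(0.95) − (-0.45)(0.00) = 0.6650
  C_23 = −[(0.70)(-0.20) − (-0.10)(0.00)] = 0.1400
  C_31 = (-0.10)(0.00) − (-0.45)(0.70) = 0.3150
  C_32 = −[(0.70)(0.00) − (-0.45)(-0.40)] = 0.1800
  C_33 = (0.70)(0.70) − (-0.10)(-0.40) = 0.4500
det(I−A) = Σ_j (I−A)_1j·C_1j = (0.70)(0.6650) + (-0.10)(0.3800) + (-0.45)(0.0800) = 0.3915
adj(I−A) = Cᵀ =
  [ 0.6650   0.1850   0.3150]
  [ 0.3800   0.6650   0.1800]
  [ 0.0800   0.1400   0.4500]
(I − A)⁻¹ = adj(I−A) / det(I−A) ≈
  [   1.6986     0.4725     0.8046]
  [   0.9706     1.6986     0.4598]
  [   0.2043     0.3576     1.1494]
Δx = (I − A)⁻¹ Δd with Δd having +25 in the Media component and 0 elsewhere.
So Δx_3 = L_32 · (+25), where L_32 = adj(I−A)_32 / det(I−A) = 0.1400 / 0.3915.
Δx_3 = 0.1400 × (+25) / 0.3915 = 3.50 / 0.3915 ≈ 8.9.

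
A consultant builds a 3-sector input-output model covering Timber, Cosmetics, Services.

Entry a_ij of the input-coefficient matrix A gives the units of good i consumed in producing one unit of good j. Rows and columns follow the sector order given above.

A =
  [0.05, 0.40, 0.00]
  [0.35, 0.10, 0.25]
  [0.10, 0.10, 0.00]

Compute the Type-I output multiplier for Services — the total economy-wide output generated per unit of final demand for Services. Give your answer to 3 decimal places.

m_3 = 1.545

I − A =
  [   0.95    -0.40     0.00]
  [  -0.35     0.90    -0.25]
  [  -0.10    -0.10     1.00]
Cofactors of I−A, C_ij = (−1)^(i+j)·(minor ij) (rows/columns in the sector order above):
  C_11 = (0.90)(1.00) − (-0.25)(-0.10) = 0.8750
  C_12 = −[(-0.35)(1.00) − (-0.25)(-0.10)] = 0.3750
  C_13 = (-0.35)(-0.10) − (0.90)(-0.10) = 0.1250
  C_21 = −[(-0.40)(1.00) − (0.00)(-0.10)] = 0.4000
  C_22 = (0.95)(1.00) − (0.00)(-0.10) = 0.9500
  C_23 = −[(0.95)(-0.10) − (-0.40)(-0.10)] = 0.1350
  C_31 = (-0.40)(-0.25) − (0.00)(0.90) = 0.1000
  C_32 = −[(0.95)(-0.25) − (0.00)(-0.35)] = 0.2375
  C_33 = (0.95)(0.90) − (-0.40)(-0.35) = 0.7150
det(I−A) = Σ_j (I−A)_1j·C_1j = (0.95)(0.8750) + (-0.40)(0.3750) + (0.00)(0.1250) = 0.68125
adj(I−A) = Cᵀ =
  [ 0.8750   0.4000   0.1000]
  [ 0.3750   0.9500   0.2375]
  [ 0.1250   0.1350   0.7150]
(I − A)⁻¹ = adj(I−A) / det(I−A) ≈
  [   1.2844     0.5872     0.1468]
  [   0.5505     1.3945     0.3486]
  [   0.1835     0.1982     1.0495]
The output multiplier for sector j is the column-j sum of the Leontief inverse (I − A)⁻¹ = adj(I−A) / det(I−A).
Column 3 of adj(I−A): (0.1000, 0.2375, 0.7150); det(I−A) = 0.68125.
m_3 = (0.1000 + 0.2375 + 0.7150) / 0.68125 = 1.0525 / 0.68125 ≈ 1.545.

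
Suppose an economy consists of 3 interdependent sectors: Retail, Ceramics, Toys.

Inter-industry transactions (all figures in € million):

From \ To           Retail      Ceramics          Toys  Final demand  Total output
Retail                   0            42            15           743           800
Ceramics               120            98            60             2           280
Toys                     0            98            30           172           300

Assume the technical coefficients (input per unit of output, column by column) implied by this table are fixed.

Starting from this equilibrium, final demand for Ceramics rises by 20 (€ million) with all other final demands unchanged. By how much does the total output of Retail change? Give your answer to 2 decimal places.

Δx_R = 6.20

Technical coefficients a_ij = z_ij / X_j:
  a_RR = 0/800 = 0.00, a_CR = 120/800 = 0.15, a_TR = 0/800 = 0.00
  a_RC = 42/280 = 0.15, a_CC = 98/280 = 0.35, a_TC = 98/280 = 0.35
  a_RT = 15/300 = 0.05, a_CT = 60/300 = 0.20, a_TT = 30/300 = 0.10
I − A =
  [   1.00    -0.15    -0.05]
  [  -0.15     0.65    -0.20]
  [   0.00    -0.35     0.90]
Cofactors of I−A, C_ij = (−1)^(i+j)·(minor ij) (rows/columns in the sector order above):
  C_11 = (0.65)(0.90) − (-0.20)(-0.35) = 0.5150
  C_12 = −[(-0.15)(0.90) − (-0.20)(0.00)] = 0.1350
  C_13 = (-0.15)(-0.35) − (0.65)(0.00) = 0.0525
  C_21 = −[(-0.15)(0.90) − (-0.05)(-0.35)] = 0.1525
  C_22 = (1.00)(0.90) − (-0.05)(0.00) = 0.9000
  C_23 = −[(1.00)(-0.35) − (-0.15)(0.00)] = 0.3500
  C_31 = (-0.15)(-0.20) − (-0.05)(0.65) = 0.0625
  C_32 = −[(1.00)(-0.20) − (-0.05)(-0.15)] = 0.2075
  C_33 = (1.00)(0.65) − (-0.15)(-0.15) = 0.6275
det(I−A) = Σ_j (I−A)_1j·C_1j = (1.00)(0.5150) + (-0.15)(0.1350) + (-0.05)(0.0525) = 0.492125
adj(I−A) = Cᵀ =
  [ 0.5150   0.1525   0.0625]
  [ 0.1350   0.9000   0.2075]
  [ 0.0525   0.3500   0.6275]
(I − A)⁻¹ = adj(I−A) / det(I−A) ≈
  [   1.0465     0.3099     0.1270]
  [   0.2743     1.8288     0.4216]
  [   0.1067     0.7112     1.2751]
Δx = (I − A)⁻¹ Δd with Δd having +20 in the Ceramics component and 0 elsewhere.
So Δx_R = L_RC · (+20), where L_RC = adj(I−A)_RC / det(I−A) = 0.1525 / 0.492125.
Δx_R = 0.1525 × (+20) / 0.492125 = 3.05 / 0.492125 ≈ 6.20.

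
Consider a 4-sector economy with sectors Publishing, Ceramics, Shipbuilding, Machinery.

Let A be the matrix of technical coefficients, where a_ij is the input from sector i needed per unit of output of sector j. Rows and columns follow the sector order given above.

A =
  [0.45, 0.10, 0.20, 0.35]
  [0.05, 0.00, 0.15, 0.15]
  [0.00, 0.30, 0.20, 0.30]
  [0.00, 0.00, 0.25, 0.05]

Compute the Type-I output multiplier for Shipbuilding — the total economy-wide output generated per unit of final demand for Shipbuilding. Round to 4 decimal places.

I − A =
  [   0.55    -0.10    -0.20    -0.35]
  [  -0.05     1.00    -0.15    -0.15]
  [   0.00    -0.30     0.80    -0.30]
  [   0.00     0.00    -0.25     0.95]
Compute the cofactors C_ij = (−1)^(i+j)·(3×3 minor ij) of I−A; the adjugate is their transpose:
adj(I−A) = Cᵀ =
  [ 0.631000   0.151750   0.295500   0.349750]
  [ 0.034250   0.376750   0.112875   0.107750]
  [ 0.014250   0.156750   0.517750   0.193500]
  [ 0.003750   0.041250   0.136250   0.408250]
det(I−A) = Σ_j (I−A)_1j·C_1j = (0.55)(0.631000) + (-0.10)(0.034250) + (-0.20)(0.014250) + (-0.35)(0.003750) = 0.3394625
(I − A)⁻¹ = adj(I−A) / det(I−A) ≈
  [   1.85882     0.44703     0.87049     1.03031]
  [   0.10089     1.10984     0.33251     0.31741]
  [   0.04198     0.46176     1.52521     0.57002]
  [   0.01105     0.12152     0.40137     1.20264]
The output multiplier for sector j is the column-j sum of the Leontief inverse (I − A)⁻¹ = adj(I−A) / det(I−A).
Column 3 of adj(I−A): (0.295500, 0.112875, 0.517750, 0.136250); det(I−A) = 0.3394625.
m_3 = (0.295500 + 0.112875 + 0.517750 + 0.136250) / 0.3394625 = 1.062375 / 0.3394625 ≈ 3.1296.

m_3 = 3.1296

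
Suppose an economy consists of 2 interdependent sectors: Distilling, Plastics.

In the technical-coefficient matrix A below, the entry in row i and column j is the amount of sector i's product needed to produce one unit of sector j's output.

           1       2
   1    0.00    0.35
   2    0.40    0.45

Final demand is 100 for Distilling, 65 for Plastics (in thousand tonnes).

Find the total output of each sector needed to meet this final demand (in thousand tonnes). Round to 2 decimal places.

I − A =
  [   1.00    -0.35]
  [  -0.40     0.55]
det(I−A) = (1.00)(0.55) − (-0.35)(-0.40) = 0.4100
adj(I−A) = [[0.55, 0.35], [0.40, 1.00]]
(I − A)⁻¹ = adj(I−A) / det(I−A) ≈
  [   1.3415     0.8537]
  [   0.9756     2.4390]
x = (I − A)⁻¹ d = adj(I−A)·d / det(I−A), with det(I−A) = 0.4100:
  x_1 = (0.55·100 + 0.35·65) / 0.4100 = 77.75 / 0.4100 ≈ 189.63
  x_2 = (0.40·100 + 1.00·65) / 0.4100 = 105.00 / 0.4100 ≈ 256.10

x_1 = 189.63, x_2 = 256.10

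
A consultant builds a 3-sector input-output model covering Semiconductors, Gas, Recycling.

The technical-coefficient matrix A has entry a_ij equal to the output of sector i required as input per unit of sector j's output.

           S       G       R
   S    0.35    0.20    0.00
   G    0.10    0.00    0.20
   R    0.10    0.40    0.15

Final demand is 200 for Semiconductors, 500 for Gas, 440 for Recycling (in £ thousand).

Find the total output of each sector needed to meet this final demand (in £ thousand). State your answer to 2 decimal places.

x_S = 535.14, x_G = 739.21, x_R = 928.47

I − A =
  [   0.65    -0.20     0.00]
  [  -0.10     1.00    -0.20]
  [  -0.10    -0.40     0.85]
Cofactors of I−A, C_ij = (−1)^(i+j)·(minor ij) (rows/columns in the sector order above):
  C_11 = (1.00)(0.85) − (-0.20)(-0.40) = 0.7700
  C_12 = −[(-0.10)(0.85) − (-0.20)(-0.10)] = 0.1050
  C_13 = (-0.10)(-0.40) − (1.00)(-0.10) = 0.1400
  C_21 = −[(-0.20)(0.85) − (0.00)(-0.40)] = 0.1700
  C_22 = (0.65)(0.85) − (0.00)(-0.10) = 0.5525
  C_23 = −[(0.65)(-0.40) − (-0.20)(-0.10)] = 0.2800
  C_31 = (-0.20)(-0.20) − (0.00)(1.00) = 0.0400
  C_32 = −[(0.65)(-0.20) − (0.00)(-0.10)] = 0.1300
  C_33 = (0.65)(1.00) − (-0.20)(-0.10) = 0.6300
det(I−A) = Σ_j (I−A)_1j·C_1j = (0.65)(0.7700) + (-0.20)(0.1050) + (0.00)(0.1400) = 0.4795
adj(I−A) = Cᵀ =
  [ 0.7700   0.1700   0.0400]
  [ 0.1050   0.5525   0.1300]
  [ 0.1400   0.2800   0.6300]
(I − A)⁻¹ = adj(I−A) / det(I−A) ≈
  [   1.6058     0.3545     0.0834]
  [   0.2190     1.1522     0.2711]
  [   0.2920     0.5839     1.3139]
x = (I − A)⁻¹ d = adj(I−A)·d / det(I−A), with det(I−A) = 0.4795:
  x_S = (0.7700·200 + 0.1700·500 + 0.0400·440) / 0.4795 = 256.60 / 0.4795 ≈ 535.14
  x_G = (0.1050·200 + 0.5525·500 + 0.1300·440) / 0.4795 = 354.45 / 0.4795 ≈ 739.21
  x_R = (0.1400·200 + 0.2800·500 + 0.6300·440) / 0.4795 = 445.20 / 0.4795 ≈ 928.47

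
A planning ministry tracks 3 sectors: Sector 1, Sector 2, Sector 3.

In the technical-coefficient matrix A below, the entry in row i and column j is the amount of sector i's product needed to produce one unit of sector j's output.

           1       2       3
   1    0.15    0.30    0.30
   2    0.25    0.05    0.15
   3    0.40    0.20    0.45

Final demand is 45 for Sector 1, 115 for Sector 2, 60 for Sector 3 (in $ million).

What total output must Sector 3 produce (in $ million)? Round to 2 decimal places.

x_3 = 419.53

I − A =
  [   0.85    -0.30    -0.30]
  [  -0.25     0.95    -0.15]
  [  -0.40    -0.20     0.55]
Cofactors of I−A, C_ij = (−1)^(i+j)·(minor ij) (rows/columns in the sector order above):
  C_11 = (0.95)(0.55) − (-0.15)(-0.20) = 0.4925
  C_12 = −[(-0.25)(0.55) − (-0.15)(-0.40)] = 0.1975
  C_13 = (-0.25)(-0.20) − (0.95)(-0.40) = 0.4300
  C_21 = −[(-0.30)(0.55) − (-0.30)(-0.20)] = 0.2250
  C_22 = (0.85)(0.55) − (-0.30)(-0.40) = 0.3475
  C_23 = −[(0.85)(-0.20) − (-0.30)(-0.40)] = 0.2900
  C_31 = (-0.30)(-0.15) − (-0.30)(0.95) = 0.3300
  C_32 = −[(0.85)(-0.15) − (-0.30)(-0.25)] = 0.2025
  C_33 = (0.85)(0.95) − (-0.30)(-0.25) = 0.7325
det(I−A) = Σ_j (I−A)_1j·C_1j = (0.85)(0.4925) + (-0.30)(0.1975) + (-0.30)(0.4300) = 0.230375
adj(I−A) = Cᵀ =
  [ 0.4925   0.2250   0.3300]
  [ 0.1975   0.3475   0.2025]
  [ 0.4300   0.2900   0.7325]
(I − A)⁻¹ = adj(I−A) / det(I−A) ≈
  [   2.1378     0.9767     1.4324]
  [   0.8573     1.5084     0.8790]
  [   1.8665     1.2588     3.1796]
x = (I − A)⁻¹ d = adj(I−A)·d / det(I−A), with det(I−A) = 0.230375:
  x_1 = (0.4925·45 + 0.2250·115 + 0.3300·60) / 0.230375 = 67.8375 / 0.230375 ≈ 294.47
  x_2 = (0.1975·45 + 0.3475·115 + 0.2025·60) / 0.230375 = 61.00 / 0.230375 ≈ 264.79
  x_3 = (0.4300·45 + 0.2900·115 + 0.7325·60) / 0.230375 = 96.65 / 0.230375 ≈ 419.53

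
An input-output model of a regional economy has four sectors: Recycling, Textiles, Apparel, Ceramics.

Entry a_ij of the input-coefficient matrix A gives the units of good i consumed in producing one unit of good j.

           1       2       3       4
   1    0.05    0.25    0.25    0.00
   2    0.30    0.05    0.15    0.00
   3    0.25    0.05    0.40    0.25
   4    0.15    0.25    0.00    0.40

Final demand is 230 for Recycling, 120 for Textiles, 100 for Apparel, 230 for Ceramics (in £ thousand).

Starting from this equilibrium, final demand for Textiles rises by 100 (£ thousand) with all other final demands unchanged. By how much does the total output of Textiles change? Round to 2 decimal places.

I − A =
  [   0.95    -0.25    -0.25     0.00]
  [  -0.30     0.95    -0.15     0.00]
  [  -0.25    -0.05     0.60    -0.25]
  [  -0.15    -0.25     0.00     0.60]
Compute the cofactors C_ij = (−1)^(i+j)·(3×3 minor ij) of I−A; the adjugate is their transpose:
adj(I−A) = Cᵀ =
  [ 0.328125   0.113125   0.165000   0.068750]
  [ 0.136125   0.295125   0.130500   0.054375]
  [ 0.205875   0.134750   0.496500   0.206875]
  [ 0.138750   0.151250   0.095625   0.416875]
det(I−A) = Σ_j (I−A)_1j·C_1j = (0.95)(0.328125) + (-0.25)(0.136125) + (-0.25)(0.205875) + (0.00)(0.138750) = 0.22621875
(I − A)⁻¹ = adj(I−A) / det(I−A) ≈
  [   1.4505     0.5001     0.7294     0.3039]
  [   0.6017     1.3046     0.5769     0.2404]
  [   0.9101     0.5957     2.1948     0.9145]
  [   0.6133     0.6686     0.4227     1.8428]
Δx = (I − A)⁻¹ Δd with Δd having +100 in the Textiles component and 0 elsewhere.
So Δx_2 = L_22 · (+100), where L_22 = adj(I−A)_22 / det(I−A) = 0.295125 / 0.22621875.
Δx_2 = 0.295125 × (+100) / 0.22621875 = 29.5125 / 0.22621875 ≈ 130.46.

Δx_2 = 130.46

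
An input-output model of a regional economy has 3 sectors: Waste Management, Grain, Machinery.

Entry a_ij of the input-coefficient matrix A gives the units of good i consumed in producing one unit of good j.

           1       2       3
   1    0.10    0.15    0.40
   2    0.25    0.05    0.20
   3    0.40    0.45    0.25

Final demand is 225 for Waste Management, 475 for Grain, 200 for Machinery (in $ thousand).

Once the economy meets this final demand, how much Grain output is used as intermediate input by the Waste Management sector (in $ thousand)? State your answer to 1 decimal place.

z_21 = 279.3

I − A =
  [   0.90    -0.15    -0.40]
  [  -0.25     0.95    -0.20]
  [  -0.40    -0.45     0.75]
Cofactors of I−A, C_ij = (−1)^(i+j)·(minor ij) (rows/columns in the sector order above):
  C_11 = (0.95)(0.75) − (-0.20)(-0.45) = 0.6225
  C_12 = −[(-0.25)(0.75) − (-0.20)(-0.40)] = 0.2675
  C_13 = (-0.25)(-0.45) − (0.95)(-0.40) = 0.4925
  C_21 = −[(-0.15)(0.75) − (-0.40)(-0.45)] = 0.2925
  C_22 = (0.90)(0.75) − (-0.40)(-0.40) = 0.5150
  C_23 = −[(0.90)(-0.45) − (-0.15)(-0.40)] = 0.4650
  C_31 = (-0.15)(-0.20) − (-0.40)(0.95) = 0.4100
  C_32 = −[(0.90)(-0.20) − (-0.40)(-0.25)] = 0.2800
  C_33 = (0.90)(0.95) − (-0.15)(-0.25) = 0.8175
det(I−A) = Σ_j (I−A)_1j·C_1j = (0.90)(0.6225) + (-0.15)(0.2675) + (-0.40)(0.4925) = 0.323125
adj(I−A) = Cᵀ =
  [ 0.6225   0.2925   0.4100]
  [ 0.2675   0.5150   0.2800]
  [ 0.4925   0.4650   0.8175]
(I − A)⁻¹ = adj(I−A) / det(I−A) ≈
  [   1.9265     0.9052     1.2689]
  [   0.8279     1.5938     0.8665]
  [   1.5242     1.4391     2.5300]
First solve x = (I − A)⁻¹ d = adj(I−A)·d / det(I−A); in particular x_1 = (0.6225·225 + 0.2925·475 + 0.4100·200) / 0.323125 = 361.00 / 0.323125 ≈ 1117.215.
Intermediate flow from 2 to 1: z_21 = a_21 · x_1 = 0.25 × 361.00 / 0.323125 = 90.25 / 0.323125 ≈ 279.3.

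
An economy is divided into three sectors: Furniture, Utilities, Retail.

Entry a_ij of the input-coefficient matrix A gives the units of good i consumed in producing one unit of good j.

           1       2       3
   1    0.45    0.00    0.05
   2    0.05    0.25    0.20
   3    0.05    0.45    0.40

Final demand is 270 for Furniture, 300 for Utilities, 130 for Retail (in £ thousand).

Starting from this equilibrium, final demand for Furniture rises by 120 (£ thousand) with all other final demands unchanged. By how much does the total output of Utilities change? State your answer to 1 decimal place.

Δx_2 = 24.6

I − A =
  [   0.55     0.00    -0.05]
  [  -0.05     0.75    -0.20]
  [  -0.05    -0.45     0.60]
Cofactors of I−A, C_ij = (−1)^(i+j)·(minor ij) (rows/columns in the sector order above):
  C_11 = (0.75)(0.60) − (-0.20)(-0.45) = 0.3600
  C_12 = −[(-0.05)(0.60) − (-0.20)(-0.05)] = 0.0400
  C_13 = (-0.05)(-0.45) − (0.75)(-0.05) = 0.0600
  C_21 = −[(0.00)(0.60) − (-0.05)(-0.45)] = 0.0225
  C_22 = (0.55)(0.60) − (-0.05)(-0.05) = 0.3275
  C_23 = −[(0.55)(-0.45) − (0.00)(-0.05)] = 0.2475
  C_31 = (0.00)(-0.20) − (-0.05)(0.75) = 0.0375
  C_32 = −[(0.55)(-0.20) − (-0.05)(-0.05)] = 0.1125
  C_33 = (0.55)(0.75) − (0.00)(-0.05) = 0.4125
det(I−A) = Σ_j (I−A)_1j·C_1j = (0.55)(0.3600) + (0.00)(0.0400) + (-0.05)(0.0600) = 0.1950
adj(I−A) = Cᵀ =
  [ 0.3600   0.0225   0.0375]
  [ 0.0400   0.3275   0.1125]
  [ 0.0600   0.2475   0.4125]
(I − A)⁻¹ = adj(I−A) / det(I−A) ≈
  [   1.8462     0.1154     0.1923]
  [   0.2051     1.6795     0.5769]
  [   0.3077     1.2692     2.1154]
Δx = (I − A)⁻¹ Δd with Δd having +120 in the Furniture component and 0 elsewhere.
So Δx_2 = L_21 · (+120), where L_21 = adj(I−A)_21 / det(I−A) = 0.0400 / 0.1950.
Δx_2 = 0.0400 × (+120) / 0.1950 = 4.80 / 0.1950 ≈ 24.6.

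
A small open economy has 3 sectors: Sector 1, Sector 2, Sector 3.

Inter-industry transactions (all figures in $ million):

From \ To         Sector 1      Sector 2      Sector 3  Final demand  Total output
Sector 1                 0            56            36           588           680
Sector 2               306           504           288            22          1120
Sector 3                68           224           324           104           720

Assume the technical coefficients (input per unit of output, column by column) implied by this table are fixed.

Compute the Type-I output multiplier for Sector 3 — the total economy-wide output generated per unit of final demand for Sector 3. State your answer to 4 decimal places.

m_3 = 4.9658

Technical coefficients a_ij = z_ij / X_j:
  a_11 = 0/680 = 0.00, a_21 = 306/680 = 0.45, a_31 = 68/680 = 0.10
  a_12 = 56/1120 = 0.05, a_22 = 504/1120 = 0.45, a_32 = 224/1120 = 0.20
  a_13 = 36/720 = 0.05, a_23 = 288/720 = 0.40, a_33 = 324/720 = 0.45
I − A =
  [   1.00    -0.05    -0.05]
  [  -0.45     0.55    -0.40]
  [  -0.10    -0.20     0.55]
Cofactors of I−A, C_ij = (−1)^(i+j)·(minor ij) (rows/columns in the sector order above):
  C_11 = (0.55)(0.55) − (-0.40)(-0.20) = 0.2225
  C_12 = −[(-0.45)(0.55) − (-0.40)(-0.10)] = 0.2875
  C_13 = (-0.45)(-0.20) − (0.55)(-0.10) = 0.1450
  C_21 = −[(-0.05)(0.55) − (-0.05)(-0.20)] = 0.0375
  C_22 = (1.00)(0.55) − (-0.05)(-0.10) = 0.5450
  C_23 = −[(1.00)(-0.20) − (-0.05)(-0.10)] = 0.2050
  C_31 = (-0.05)(-0.40) − (-0.05)(0.55) = 0.0475
  C_32 = −[(1.00)(-0.40) − (-0.05)(-0.45)] = 0.4225
  C_33 = (1.00)(0.55) − (-0.05)(-0.45) = 0.5275
det(I−A) = Σ_j (I−A)_1j·C_1j = (1.00)(0.2225) + (-0.05)(0.2875) + (-0.05)(0.1450) = 0.200875
adj(I−A) = Cᵀ =
  [ 0.2225   0.0375   0.0475]
  [ 0.2875   0.5450   0.4225]
  [ 0.1450   0.2050   0.5275]
(I − A)⁻¹ = adj(I−A) / det(I−A) ≈
  [   1.10765     0.18668     0.23647]
  [   1.43124     2.71313     2.10330]
  [   0.72184     1.02054     2.62601]
The output multiplier for sector j is the column-j sum of the Leontief inverse (I − A)⁻¹ = adj(I−A) / det(I−A).
Column 3 of adj(I−A): (0.0475, 0.4225, 0.5275); det(I−A) = 0.200875.
m_3 = (0.0475 + 0.4225 + 0.5275) / 0.200875 = 0.9975 / 0.200875 ≈ 4.9658.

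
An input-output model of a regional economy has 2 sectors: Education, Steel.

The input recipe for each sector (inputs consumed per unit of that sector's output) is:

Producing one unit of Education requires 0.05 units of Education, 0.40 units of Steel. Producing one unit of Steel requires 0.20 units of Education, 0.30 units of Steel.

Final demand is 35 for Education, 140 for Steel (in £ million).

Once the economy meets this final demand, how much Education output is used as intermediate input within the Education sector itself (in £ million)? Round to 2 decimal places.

z_EE = 4.49

I − A =
  [   0.95    -0.20]
  [  -0.40     0.70]
det(I−A) = (0.95)(0.70) − (-0.20)(-0.40) = 0.5850
adj(I−A) = [[0.70, 0.20], [0.40, 0.95]]
(I − A)⁻¹ = adj(I−A) / det(I−A) ≈
  [   1.1966     0.3419]
  [   0.6838     1.6239]
First solve x = (I − A)⁻¹ d = adj(I−A)·d / det(I−A); in particular x_E = (0.70·35 + 0.20·140) / 0.5850 = 52.50 / 0.5850 ≈ 89.7436.
Intermediate flow from E to E: z_EE = a_EE · x_E = 0.05 × 52.50 / 0.5850 = 2.625 / 0.5850 ≈ 4.49.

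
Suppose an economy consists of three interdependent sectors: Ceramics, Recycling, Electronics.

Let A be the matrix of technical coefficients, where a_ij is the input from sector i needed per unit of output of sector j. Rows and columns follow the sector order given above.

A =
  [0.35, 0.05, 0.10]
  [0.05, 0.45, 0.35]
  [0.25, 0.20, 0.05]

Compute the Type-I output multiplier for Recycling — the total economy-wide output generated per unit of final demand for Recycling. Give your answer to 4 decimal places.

m_R = 2.9436

I − A =
  [   0.65    -0.05    -0.10]
  [  -0.05     0.55    -0.35]
  [  -0.25    -0.20     0.95]
Cofactors of I−A, C_ij = (−1)^(i+j)·(minor ij) (rows/columns in the sector order above):
  C_11 = (0.55)(0.95) − (-0.35)(-0.20) = 0.4525
  C_12 = −[(-0.05)(0.95) − (-0.35)(-0.25)] = 0.1350
  C_13 = (-0.05)(-0.20) − (0.55)(-0.25) = 0.1475
  C_21 = −[(-0.05)(0.95) − (-0.10)(-0.20)] = 0.0675
  C_22 = (0.65)(0.95) − (-0.10)(-0.25) = 0.5925
  C_23 = −[(0.65)(-0.20) − (-0.05)(-0.25)] = 0.1425
  C_31 = (-0.05)(-0.35) − (-0.10)(0.55) = 0.0725
  C_32 = −[(0.65)(-0.35) − (-0.10)(-0.05)] = 0.2325
  C_33 = (0.65)(0.55) − (-0.05)(-0.05) = 0.3550
det(I−A) = Σ_j (I−A)_1j·C_1j = (0.65)(0.4525) + (-0.05)(0.1350) + (-0.10)(0.1475) = 0.272625
adj(I−A) = Cᵀ =
  [ 0.4525   0.0675   0.0725]
  [ 0.1350   0.5925   0.2325]
  [ 0.1475   0.1425   0.3550]
(I − A)⁻¹ = adj(I−A) / det(I−A) ≈
  [   1.65979     0.24759     0.26593]
  [   0.49519     2.17331     0.85282]
  [   0.54104     0.52270     1.30215]
The output multiplier for sector j is the column-j sum of the Leontief inverse (I − A)⁻¹ = adj(I−A) / det(I−A).
Column R of adj(I−A): (0.0675, 0.5925, 0.1425); det(I−A) = 0.272625.
m_R = (0.0675 + 0.5925 + 0.1425) / 0.272625 = 0.8025 / 0.272625 ≈ 2.9436.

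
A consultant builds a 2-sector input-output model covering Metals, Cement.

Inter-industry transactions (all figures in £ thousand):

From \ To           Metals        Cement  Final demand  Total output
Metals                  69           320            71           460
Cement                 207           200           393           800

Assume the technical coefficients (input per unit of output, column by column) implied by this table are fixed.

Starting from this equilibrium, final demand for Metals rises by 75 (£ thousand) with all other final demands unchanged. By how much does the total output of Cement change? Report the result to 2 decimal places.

Δx_2 = 73.77

Technical coefficients a_ij = z_ij / X_j:
  a_11 = 69/460 = 0.15, a_21 = 207/460 = 0.45
  a_12 = 320/800 = 0.40, a_22 = 200/800 = 0.25
I − A =
  [   0.85    -0.40]
  [  -0.45     0.75]
det(I−A) = (0.85)(0.75) − (-0.40)(-0.45) = 0.4575
adj(I−A) = [[0.75, 0.40], [0.45, 0.85]]
(I − A)⁻¹ = adj(I−A) / det(I−A) ≈
  [   1.6393     0.8743]
  [   0.9836     1.8579]
Δx = (I − A)⁻¹ Δd with Δd having +75 in the Metals component and 0 elsewhere.
So Δx_2 = L_21 · (+75), where L_21 = adj(I−A)_21 / det(I−A) = 0.45 / 0.4575.
Δx_2 = 0.45 × (+75) / 0.4575 = 33.75 / 0.4575 ≈ 73.77.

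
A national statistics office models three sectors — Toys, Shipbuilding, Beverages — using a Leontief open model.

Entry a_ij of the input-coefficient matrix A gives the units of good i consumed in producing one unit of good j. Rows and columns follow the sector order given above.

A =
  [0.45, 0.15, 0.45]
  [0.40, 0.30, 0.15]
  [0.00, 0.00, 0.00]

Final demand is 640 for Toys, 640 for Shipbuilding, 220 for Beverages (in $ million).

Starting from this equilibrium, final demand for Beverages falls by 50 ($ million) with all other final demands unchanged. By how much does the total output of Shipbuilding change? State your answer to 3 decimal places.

Δx_S = -40.385

I − A =
  [   0.55    -0.15    -0.45]
  [  -0.40     0.70    -0.15]
  [   0.00     0.00     1.00]
Cofactors of I−A, C_ij = (−1)^(i+j)·(minor ij) (rows/columns in the sector order above):
  C_11 = (0.70)(1.00) − (-0.15)(0.00) = 0.7000
  C_12 = −[(-0.40)(1.00) − (-0.15)(0.00)] = 0.4000
  C_13 = (-0.40)(0.00) − (0.70)(0.00) = 0.0000
  C_21 = −[(-0.15)(1.00) − (-0.45)(0.00)] = 0.1500
  C_22 = (0.55)(1.00) − (-0.45)(0.00) = 0.5500
  C_23 = −[(0.55)(0.00) − (-0.15)(0.00)] = 0.0000
  C_31 = (-0.15)(-0.15) − (-0.45)(0.70) = 0.3375
  C_32 = −[(0.55)(-0.15) − (-0.45)(-0.40)] = 0.2625
  C_33 = (0.55)(0.70) − (-0.15)(-0.40) = 0.3250
det(I−A) = Σ_j (I−A)_1j·C_1j = (0.55)(0.7000) + (-0.15)(0.4000) + (-0.45)(0.0000) = 0.3250
adj(I−A) = Cᵀ =
  [ 0.7000   0.1500   0.3375]
  [ 0.4000   0.5500   0.2625]
  [ 0.0000   0.0000   0.3250]
(I − A)⁻¹ = adj(I−A) / det(I−A) ≈
  [   2.1538     0.4615     1.0385]
  [   1.2308     1.6923     0.8077]
  [   0.0000     0.0000     1.0000]
Δx = (I − A)⁻¹ Δd with Δd having -50 in the Beverages component and 0 elsewhere.
So Δx_S = L_SB · (-50), where L_SB = adj(I−A)_SB / det(I−A) = 0.2625 / 0.3250.
Δx_S = 0.2625 × (-50) / 0.3250 = -13.125 / 0.3250 ≈ -40.385.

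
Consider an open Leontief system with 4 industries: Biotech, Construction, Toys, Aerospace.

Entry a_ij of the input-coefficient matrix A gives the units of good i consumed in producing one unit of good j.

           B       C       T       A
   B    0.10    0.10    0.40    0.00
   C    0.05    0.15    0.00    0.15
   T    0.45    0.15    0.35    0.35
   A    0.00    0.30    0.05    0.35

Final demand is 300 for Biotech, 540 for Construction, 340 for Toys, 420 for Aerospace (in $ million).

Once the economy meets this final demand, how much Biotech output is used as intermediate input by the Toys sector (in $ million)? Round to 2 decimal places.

z_BT = 1002.59

I − A =
  [   0.90    -0.10    -0.40     0.00]
  [  -0.05     0.85     0.00    -0.15]
  [  -0.45    -0.15     0.65    -0.35]
  [   0.00    -0.30    -0.05     0.65]
Compute the cofactors C_ij = (−1)^(i+j)·(3×3 minor ij) of I−A; the adjugate is their transpose:
adj(I−A) = Cᵀ =
  [ 0.313875   0.121500   0.203750   0.137750]
  [ 0.023625   0.247500   0.019750   0.067750]
  [ 0.238500   0.211500   0.453500   0.293000]
  [ 0.029250   0.130500   0.044000   0.338000]
det(I−A) = Σ_j (I−A)_1j·C_1j = (0.90)(0.313875) + (-0.10)(0.023625) + (-0.40)(0.238500) + (0.00)(0.029250) = 0.184725
(I − A)⁻¹ = adj(I−A) / det(I−A) ≈
  [   1.6991     0.6577     1.1030     0.7457]
  [   0.1279     1.3398     0.1069     0.3668]
  [   1.2911     1.1449     2.4550     1.5861]
  [   0.1583     0.7065     0.2382     1.8297]
First solve x = (I − A)⁻¹ d = adj(I−A)·d / det(I−A); in particular x_T = (0.238500·300 + 0.211500·540 + 0.453500·340 + 0.293000·420) / 0.184725 = 463.01 / 0.184725 ≈ 2506.4826.
Intermediate flow from B to T: z_BT = a_BT · x_T = 0.40 × 463.01 / 0.184725 = 185.204 / 0.184725 ≈ 1002.59.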